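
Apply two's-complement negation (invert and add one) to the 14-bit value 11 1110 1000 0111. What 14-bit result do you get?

00000101111001

Invert: 00000101111000. Add 1: 00000101111001.
Check: 11111010000111 = -377, 00000101111001 = 377.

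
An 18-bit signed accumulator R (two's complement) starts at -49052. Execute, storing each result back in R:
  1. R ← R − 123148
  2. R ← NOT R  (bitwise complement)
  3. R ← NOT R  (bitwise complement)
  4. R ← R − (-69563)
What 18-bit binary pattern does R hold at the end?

100110111100010011

Start: R = -49052 = 110100000001100100.
R = -49052 − 123148 = -172200; wraps to 89944 = 010101111101011000
R = NOT 010101111101011000 = 101010000010100111 = -89945
R = NOT 101010000010100111 = 010101111101011000 = 89944
R = 89944 − (-69563) = 159507; wraps to -102637 = 100110111100010011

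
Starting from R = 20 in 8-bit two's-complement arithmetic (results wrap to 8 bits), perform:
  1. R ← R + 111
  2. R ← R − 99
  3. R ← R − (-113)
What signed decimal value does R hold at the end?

Start: R = 20 = 00010100.
R = 20 + 111 = 131; wraps to -125 = 10000011
R = -125 − 99 = -224; wraps to 32 = 00100000
R = 32 − (-113) = 145; wraps to -111 = 10010001

-111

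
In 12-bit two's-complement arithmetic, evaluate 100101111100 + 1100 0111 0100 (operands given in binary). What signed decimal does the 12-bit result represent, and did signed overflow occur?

100101111100 = -1668 (signed)
1100 0111 0100 → 110001110100 = -908 (signed)
  100101111100
+ 110001110100
= 010111110000  (discard carry-out 1)
Result 010111110000: MSB = 0 → value 1520.
Both addends are negative but the stored result is non-negative: signed overflow. The true value -1668 + (-908) = -2576 lies outside [-2048, 2047].

1520; overflow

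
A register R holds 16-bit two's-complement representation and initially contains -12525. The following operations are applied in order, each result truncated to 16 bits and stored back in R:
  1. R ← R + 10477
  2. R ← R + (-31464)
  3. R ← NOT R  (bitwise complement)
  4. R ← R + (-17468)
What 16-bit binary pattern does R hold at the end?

0011111010101011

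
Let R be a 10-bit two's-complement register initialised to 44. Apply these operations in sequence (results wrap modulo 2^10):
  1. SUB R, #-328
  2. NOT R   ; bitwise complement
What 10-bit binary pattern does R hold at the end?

1010001011

Start: R = 44 = 0000101100.
R = 44 − (-328) = 372 = 0101110100
R = NOT 0101110100 = 1010001011 = -373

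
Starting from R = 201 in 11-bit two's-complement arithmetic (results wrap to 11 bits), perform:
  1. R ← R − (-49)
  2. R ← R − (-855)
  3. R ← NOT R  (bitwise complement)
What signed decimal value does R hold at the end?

942

Start: R = 201 = 00011001001.
R = 201 − (-49) = 250 = 00011111010
R = 250 − (-855) = 1105; wraps to -943 = 10001010001
R = NOT 10001010001 = 01110101110 = 942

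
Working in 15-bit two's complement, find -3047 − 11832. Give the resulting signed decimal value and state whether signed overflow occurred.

-14879; no overflow

-3047 → 111010000011001
11832 → 010111000111000
Subtract via negate-and-add: invert 010111000111000 + 1 = 101000111001000 (i.e. -11832).
  111010000011001
+ 101000111001000
= 100010111100001  (discard carry-out 1)
Result 100010111100001: MSB = 1 → 17889 − 32768 = -14879.
Both addends (after negating the subtrahend) are negative and so is the stored result: no signed overflow.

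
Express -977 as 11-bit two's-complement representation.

|-977| = 977 = 01111010001 in 11 bits.
Invert the bits: 10000101110. Add 1: 10000101111.

10000101111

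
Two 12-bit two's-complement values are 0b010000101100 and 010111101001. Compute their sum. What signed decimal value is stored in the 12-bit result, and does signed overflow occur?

-1515; overflow

0b010000101100 → 010000101100 = 1068 (signed)
010111101001 = 1513 (signed)
  010000101100
+ 010111101001
= 101000010101
Result 101000010101: MSB = 1 → 2581 − 4096 = -1515.
Both addends are non-negative but the stored result is negative: signed overflow. The true value 1068 + 1513 = 2581 lies outside [-2048, 2047].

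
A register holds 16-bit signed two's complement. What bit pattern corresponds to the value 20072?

0100111001101000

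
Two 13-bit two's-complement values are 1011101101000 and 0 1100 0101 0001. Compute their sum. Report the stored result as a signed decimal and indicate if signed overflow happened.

953; no overflow

1011101101000 = -2200 (signed)
0 1100 0101 0001 → 0110001010001 = 3153 (signed)
  1011101101000
+ 0110001010001
= 0001110111001  (discard carry-out 1)
Result 0001110111001: MSB = 0 → value 953.
Addends have opposite signs, so signed overflow cannot occur.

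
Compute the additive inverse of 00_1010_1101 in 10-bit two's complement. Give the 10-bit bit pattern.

Invert: 1101010010. Add 1: 1101010011.
Check: 0010101101 = 173, 1101010011 = -173.

1101010011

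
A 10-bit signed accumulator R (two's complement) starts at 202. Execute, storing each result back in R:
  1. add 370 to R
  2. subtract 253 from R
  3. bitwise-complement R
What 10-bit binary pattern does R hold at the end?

Start: R = 202 = 0011001010.
R = 202 + 370 = 572; wraps to -452 = 1000111100
R = -452 − 253 = -705; wraps to 319 = 0100111111
R = NOT 0100111111 = 1011000000 = -320

1011000000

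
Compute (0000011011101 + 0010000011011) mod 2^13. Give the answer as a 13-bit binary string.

0010011111000

  0000011011101
+ 0010000011011
= 0010011111000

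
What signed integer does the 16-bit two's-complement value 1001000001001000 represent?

-28600

MSB is 1, so the value is negative.
Invert: 0110111110110111. Add 1: 0110111110111000 = 28600. So the value is −28600.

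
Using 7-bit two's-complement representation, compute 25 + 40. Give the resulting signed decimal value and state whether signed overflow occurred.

-63; overflow

25 → 0011001
40 → 0101000
  0011001
+ 0101000
= 1000001
Result 1000001: MSB = 1 → 65 − 128 = -63.
Both addends are non-negative but the stored result is negative: signed overflow. The true value 25 + 40 = 65 lies outside [-64, 63].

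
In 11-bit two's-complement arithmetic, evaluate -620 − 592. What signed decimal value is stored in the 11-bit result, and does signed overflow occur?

-620 → 10110010100
592 → 01001010000
Subtract via negate-and-add: invert 01001010000 + 1 = 10110110000 (i.e. -592).
  10110010100
+ 10110110000
= 01101000100  (discard carry-out 1)
Result 01101000100: MSB = 0 → value 836.
Both addends (after negating the subtrahend) are negative but the stored result is non-negative: signed overflow. The true value -620 − 592 = -1212 lies outside [-1024, 1023].

836; overflow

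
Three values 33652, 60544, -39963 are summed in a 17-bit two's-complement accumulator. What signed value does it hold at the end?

54233

33652 + 60544 = 94196 → wraps to -36876 (10110111111110100)
-36876 + (-39963) = -76839 → wraps to 54233 (01101001111011001)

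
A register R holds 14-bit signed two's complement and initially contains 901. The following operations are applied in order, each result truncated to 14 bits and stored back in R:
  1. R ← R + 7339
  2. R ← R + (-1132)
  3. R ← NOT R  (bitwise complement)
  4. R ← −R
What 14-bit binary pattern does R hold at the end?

01101111000101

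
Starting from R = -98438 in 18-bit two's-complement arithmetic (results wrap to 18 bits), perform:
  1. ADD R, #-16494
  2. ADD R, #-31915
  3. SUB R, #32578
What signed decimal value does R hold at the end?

82719

Start: R = -98438 = 100111111101111010.
R = -98438 + (-16494) = -114932 = 100011111100001100
R = -114932 + (-31915) = -146847; wraps to 115297 = 011100001001100001
R = 115297 − 32578 = 82719 = 010100001100011111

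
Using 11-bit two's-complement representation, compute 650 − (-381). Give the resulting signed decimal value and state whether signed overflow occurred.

-1017; overflow

650 → 01010001010
-381 → 11010000011
Subtract via negate-and-add: invert 11010000011 + 1 = 00101111101 (i.e. 381).
  01010001010
+ 00101111101
= 10000000111
Result 10000000111: MSB = 1 → 1031 − 2048 = -1017.
Both addends (after negating the subtrahend) are non-negative but the stored result is negative: signed overflow. The true value 650 − (-381) = 1031 lies outside [-1024, 1023].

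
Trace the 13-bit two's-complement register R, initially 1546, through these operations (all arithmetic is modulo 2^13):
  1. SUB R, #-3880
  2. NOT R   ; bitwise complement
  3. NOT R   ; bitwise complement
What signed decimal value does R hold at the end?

Start: R = 1546 = 0011000001010.
R = 1546 − (-3880) = 5426; wraps to -2766 = 1010100110010
R = NOT 1010100110010 = 0101011001101 = 2765
R = NOT 0101011001101 = 1010100110010 = -2766

-2766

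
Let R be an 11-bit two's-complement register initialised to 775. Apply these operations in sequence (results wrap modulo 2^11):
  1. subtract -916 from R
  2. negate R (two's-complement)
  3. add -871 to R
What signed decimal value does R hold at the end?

Start: R = 775 = 01100000111.
R = 775 − (-916) = 1691; wraps to -357 = 11010011011
R = −(-357) = 357 = 00101100101
R = 357 + (-871) = -514 = 10111111110

-514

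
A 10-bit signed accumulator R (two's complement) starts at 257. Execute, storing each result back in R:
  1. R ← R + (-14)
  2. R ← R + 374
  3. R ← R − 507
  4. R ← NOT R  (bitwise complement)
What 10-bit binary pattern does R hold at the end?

1110010001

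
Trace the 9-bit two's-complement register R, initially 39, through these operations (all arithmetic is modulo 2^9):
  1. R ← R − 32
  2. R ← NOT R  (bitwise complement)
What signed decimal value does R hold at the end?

-8

Start: R = 39 = 000100111.
R = 39 − 32 = 7 = 000000111
R = NOT 000000111 = 111111000 = -8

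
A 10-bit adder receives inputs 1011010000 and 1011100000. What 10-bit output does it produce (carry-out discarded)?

0110110000

  1011010000
+ 1011100000
= 0110110000  (discard carry-out 1)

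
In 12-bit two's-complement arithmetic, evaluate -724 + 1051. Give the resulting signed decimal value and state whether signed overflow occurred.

-724 → 110100101100
1051 → 010000011011
  110100101100
+ 010000011011
= 000101000111  (discard carry-out 1)
Result 000101000111: MSB = 0 → value 327.
Addends have opposite signs, so signed overflow cannot occur.

327; no overflow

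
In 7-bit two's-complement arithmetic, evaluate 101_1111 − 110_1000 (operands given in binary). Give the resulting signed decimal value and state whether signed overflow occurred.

101_1111 → 1011111 = -33 (signed)
110_1000 → 1101000 = -24 (signed)
Subtract via negate-and-add: invert 1101000 + 1 = 0011000 (i.e. 24).
  1011111
+ 0011000
= 1110111
Result 1110111: MSB = 1 → 119 − 128 = -9.
Addends (after negating the subtrahend) have opposite signs, so signed overflow cannot occur.

-9; no overflow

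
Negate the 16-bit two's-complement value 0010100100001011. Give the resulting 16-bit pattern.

1101011011110101

Invert: 1101011011110100. Add 1: 1101011011110101.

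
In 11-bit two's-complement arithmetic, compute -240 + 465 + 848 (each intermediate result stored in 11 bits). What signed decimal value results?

-975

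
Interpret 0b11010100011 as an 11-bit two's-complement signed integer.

MSB is 1, so the value is negative.
Unsigned reading: 1699. Subtract 2^11 = 2048: 1699 − 2048 = -349.

-349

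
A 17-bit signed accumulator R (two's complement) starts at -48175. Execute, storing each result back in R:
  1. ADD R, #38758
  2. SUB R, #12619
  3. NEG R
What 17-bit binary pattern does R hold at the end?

00101011000010100

Start: R = -48175 = 10100001111010001.
R = -48175 + 38758 = -9417 = 11101101100110111
R = -9417 − 12619 = -22036 = 11010100111101100
R = −(-22036) = 22036 = 00101011000010100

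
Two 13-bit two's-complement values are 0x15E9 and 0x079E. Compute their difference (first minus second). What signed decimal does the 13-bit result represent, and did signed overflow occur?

3659; overflow

0x15E9 = 1010111101001 = -2583 (signed)
0x079E = 0011110011110 = 1950 (signed)
Subtract via negate-and-add: invert 0011110011110 + 1 = 1100001100010 (i.e. -1950).
  1010111101001
+ 1100001100010
= 0111001001011  (discard carry-out 1)
Result 0111001001011: MSB = 0 → value 3659.
Both addends (after negating the subtrahend) are negative but the stored result is non-negative: signed overflow. The true value -2583 − 1950 = -4533 lies outside [-4096, 4095].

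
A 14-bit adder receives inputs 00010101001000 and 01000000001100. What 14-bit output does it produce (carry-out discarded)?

  00010101001000
+ 01000000001100
= 01010101010100

01010101010100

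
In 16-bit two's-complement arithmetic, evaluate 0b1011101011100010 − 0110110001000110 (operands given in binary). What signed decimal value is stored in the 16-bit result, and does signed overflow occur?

0b1011101011100010 → 1011101011100010 = -17694 (signed)
0110110001000110 = 27718 (signed)
Subtract via negate-and-add: invert 0110110001000110 + 1 = 1001001110111010 (i.e. -27718).
  1011101011100010
+ 1001001110111010
= 0100111010011100  (discard carry-out 1)
Result 0100111010011100: MSB = 0 → value 20124.
Both addends (after negating the subtrahend) are negative but the stored result is non-negative: signed overflow. The true value -17694 − 27718 = -45412 lies outside [-32768, 32767].

20124; overflow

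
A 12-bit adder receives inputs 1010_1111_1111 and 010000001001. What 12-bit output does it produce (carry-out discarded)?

111100001000

  101011111111
+ 010000001001
= 111100001000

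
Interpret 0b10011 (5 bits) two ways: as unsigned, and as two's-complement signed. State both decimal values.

Unsigned: 10011 = 19.
Signed: MSB=1 → 19 − 32 = -13.

unsigned = 19, signed = -13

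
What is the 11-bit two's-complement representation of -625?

10110001111

|-625| = 625 = 01001110001 in 11 bits.
Invert the bits: 10110001110. Add 1: 10110001111.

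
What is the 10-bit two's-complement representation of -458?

|-458| = 458 = 0111001010 in 10 bits.
Invert the bits: 1000110101. Add 1: 1000110110.
Check: 1000110110 reads as 566 − 1024 = -458.

1000110110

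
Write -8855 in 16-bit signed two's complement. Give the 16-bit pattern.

1101110101101001

|-8855| = 8855 = 0010001010010111 in 16 bits.
Invert the bits: 1101110101101000. Add 1: 1101110101101001.
Check: 1101110101101001 reads as 56681 − 65536 = -8855.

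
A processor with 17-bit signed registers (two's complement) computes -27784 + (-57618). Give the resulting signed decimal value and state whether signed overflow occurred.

45670; overflow

-27784 → 11001001101111000
-57618 → 10001111011101110
  11001001101111000
+ 10001111011101110
= 01011001001100110  (discard carry-out 1)
Result 01011001001100110: MSB = 0 → value 45670.
Both addends are negative but the stored result is non-negative: signed overflow. The true value -27784 + (-57618) = -85402 lies outside [-65536, 65535].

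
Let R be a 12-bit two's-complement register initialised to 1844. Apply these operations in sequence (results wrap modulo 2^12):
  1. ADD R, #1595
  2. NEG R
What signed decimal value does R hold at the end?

Start: R = 1844 = 011100110100.
R = 1844 + 1595 = 3439; wraps to -657 = 110101101111
R = −(-657) = 657 = 001010010001

657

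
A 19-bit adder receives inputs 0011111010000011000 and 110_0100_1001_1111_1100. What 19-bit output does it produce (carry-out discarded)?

  0011111010000011000
+ 1100100100111111100
= 0000011111000010100  (discard carry-out 1)

0000011111000010100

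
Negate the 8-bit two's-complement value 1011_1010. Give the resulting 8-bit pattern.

Invert: 01000101. Add 1: 01000110.
Check: 10111010 = -70, 01000110 = 70.

01000110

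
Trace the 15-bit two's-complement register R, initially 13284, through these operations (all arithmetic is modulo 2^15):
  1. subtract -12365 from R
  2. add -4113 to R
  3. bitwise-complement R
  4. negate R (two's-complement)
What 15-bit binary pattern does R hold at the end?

101010000100001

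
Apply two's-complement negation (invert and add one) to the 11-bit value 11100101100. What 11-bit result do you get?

Invert: 00011010011. Add 1: 00011010100.
Check: 11100101100 = -212, 00011010100 = 212.

00011010100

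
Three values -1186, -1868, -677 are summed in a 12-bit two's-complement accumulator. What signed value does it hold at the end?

365

-1186 + (-1868) = -3054 → wraps to 1042 (010000010010)
1042 + (-677) = 365 (000101101101)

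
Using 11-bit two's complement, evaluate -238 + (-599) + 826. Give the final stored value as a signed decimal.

-238 + (-599) = -837 (10010111011)
-837 + 826 = -11 (11111110101)

-11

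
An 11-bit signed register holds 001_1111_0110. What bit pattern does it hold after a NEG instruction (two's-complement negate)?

11000001010

Invert: 11000001001. Add 1: 11000001010.
Check: 00111110110 = 502, 11000001010 = -502.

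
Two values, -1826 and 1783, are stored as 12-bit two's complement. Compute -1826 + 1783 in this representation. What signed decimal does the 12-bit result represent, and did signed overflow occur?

-43; no overflow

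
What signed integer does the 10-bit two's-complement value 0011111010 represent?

MSB is 0, so the value is non-negative: 0011111010 = 250.

250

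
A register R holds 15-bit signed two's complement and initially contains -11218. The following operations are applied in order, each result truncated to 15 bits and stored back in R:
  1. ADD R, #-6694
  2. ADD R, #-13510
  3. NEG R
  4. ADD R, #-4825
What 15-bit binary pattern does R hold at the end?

110011111100101

Start: R = -11218 = 101010000101110.
R = -11218 + (-6694) = -17912; wraps to 14856 = 011101000001000
R = 14856 + (-13510) = 1346 = 000010101000010
R = −(1346) = -1346 = 111101010111110
R = -1346 + (-4825) = -6171 = 110011111100101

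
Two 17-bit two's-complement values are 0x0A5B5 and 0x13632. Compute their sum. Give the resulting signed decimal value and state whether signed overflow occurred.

-9241; no overflow

0x0A5B5 = 01010010110110101 = 42421 (signed)
0x13632 = 10011011000110010 = -51662 (signed)
  01010010110110101
+ 10011011000110010
= 11101101111100111
Result 11101101111100111: MSB = 1 → 121831 − 131072 = -9241.
Addends have opposite signs, so signed overflow cannot occur.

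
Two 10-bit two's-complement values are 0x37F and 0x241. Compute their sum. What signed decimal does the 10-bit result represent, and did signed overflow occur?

448; overflow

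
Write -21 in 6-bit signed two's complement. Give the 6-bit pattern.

|-21| = 21 = 010101 in 6 bits.
Invert the bits: 101010. Add 1: 101011.

101011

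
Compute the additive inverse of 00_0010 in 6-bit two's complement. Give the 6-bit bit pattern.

111110

Invert: 111101. Add 1: 111110.
Check: 000010 = 2, 111110 = -2.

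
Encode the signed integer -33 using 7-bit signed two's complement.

|-33| = 33 = 0100001 in 7 bits.
Invert the bits: 1011110. Add 1: 1011111.

1011111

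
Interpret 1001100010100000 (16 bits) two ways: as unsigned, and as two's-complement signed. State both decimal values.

unsigned = 39072, signed = -26464

Unsigned: 1001100010100000 = 39072.
Signed: MSB=1 → 39072 − 65536 = -26464.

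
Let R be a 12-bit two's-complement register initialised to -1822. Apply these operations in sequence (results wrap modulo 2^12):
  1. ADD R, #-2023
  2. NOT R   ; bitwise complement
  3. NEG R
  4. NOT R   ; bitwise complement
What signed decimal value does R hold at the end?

Start: R = -1822 = 100011100010.
R = -1822 + (-2023) = -3845; wraps to 251 = 000011111011
R = NOT 000011111011 = 111100000100 = -252
R = −(-252) = 252 = 000011111100
R = NOT 000011111100 = 111100000011 = -253

-253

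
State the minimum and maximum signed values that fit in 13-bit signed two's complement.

min = -4096, max = 4095

Minimum: −2^12 = -4096.
Maximum: 2^12 − 1 = 4095.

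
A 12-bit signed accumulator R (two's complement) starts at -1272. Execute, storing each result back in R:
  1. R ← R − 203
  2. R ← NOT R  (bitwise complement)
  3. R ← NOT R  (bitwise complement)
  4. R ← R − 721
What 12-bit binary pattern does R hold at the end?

011101101100

Start: R = -1272 = 101100001000.
R = -1272 − 203 = -1475 = 101000111101
R = NOT 101000111101 = 010111000010 = 1474
R = NOT 010111000010 = 101000111101 = -1475
R = -1475 − 721 = -2196; wraps to 1900 = 011101101100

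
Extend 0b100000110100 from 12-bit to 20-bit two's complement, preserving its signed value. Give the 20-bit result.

11111111100000110100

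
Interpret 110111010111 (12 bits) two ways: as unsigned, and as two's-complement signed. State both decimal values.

unsigned = 3543, signed = -553

Unsigned: 110111010111 = 3543.
Signed: MSB=1 → 3543 − 4096 = -553.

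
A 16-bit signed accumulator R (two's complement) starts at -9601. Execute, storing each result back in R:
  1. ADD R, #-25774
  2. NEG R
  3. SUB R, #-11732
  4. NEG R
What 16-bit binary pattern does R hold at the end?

0100011111111101

Start: R = -9601 = 1101101001111111.
R = -9601 + (-25774) = -35375; wraps to 30161 = 0111010111010001
R = −(30161) = -30161 = 1000101000101111
R = -30161 − (-11732) = -18429 = 1011100000000011
R = −(-18429) = 18429 = 0100011111111101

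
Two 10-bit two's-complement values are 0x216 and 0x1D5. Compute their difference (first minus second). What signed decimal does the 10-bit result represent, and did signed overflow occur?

0x216 = 1000010110 = -490 (signed)
0x1D5 = 0111010101 = 469 (signed)
Subtract via negate-and-add: invert 0111010101 + 1 = 1000101011 (i.e. -469).
  1000010110
+ 1000101011
= 0001000001  (discard carry-out 1)
Result 0001000001: MSB = 0 → value 65.
Both addends (after negating the subtrahend) are negative but the stored result is non-negative: signed overflow. The true value -490 − 469 = -959 lies outside [-512, 511].

65; overflow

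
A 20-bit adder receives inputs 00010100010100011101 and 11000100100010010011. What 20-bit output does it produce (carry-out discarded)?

  00010100010100011101
+ 11000100100010010011
= 11011000110110110000

11011000110110110000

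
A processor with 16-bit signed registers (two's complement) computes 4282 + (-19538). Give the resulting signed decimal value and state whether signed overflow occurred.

4282 → 0001000010111010
-19538 → 1011001110101110
  0001000010111010
+ 1011001110101110
= 1100010001101000
Result 1100010001101000: MSB = 1 → 50280 − 65536 = -15256.
Addends have opposite signs, so signed overflow cannot occur.

-15256; no overflow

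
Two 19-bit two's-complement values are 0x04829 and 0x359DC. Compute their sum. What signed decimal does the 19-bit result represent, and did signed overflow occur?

238085; no overflow

0x04829 = 0000100100000101001 = 18473 (signed)
0x359DC = 0110101100111011100 = 219612 (signed)
  0000100100000101001
+ 0110101100111011100
= 0111010001000000101
Result 0111010001000000101: MSB = 0 → value 238085.
Both addends are non-negative and so is the stored result: no signed overflow.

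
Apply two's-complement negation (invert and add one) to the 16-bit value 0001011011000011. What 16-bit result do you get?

1110100100111101

Invert: 1110100100111100. Add 1: 1110100100111101.
Check: 0001011011000011 = 5827, 1110100100111101 = -5827.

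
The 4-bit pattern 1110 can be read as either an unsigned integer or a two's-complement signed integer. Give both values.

Unsigned: 1110 = 14.
Signed: MSB=1 → 14 − 16 = -2.

unsigned = 14, signed = -2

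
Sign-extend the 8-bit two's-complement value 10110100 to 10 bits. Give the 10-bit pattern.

MSB of 10110100 is 1; replicate it into the new high bits.
11|10110100 → 1110110100 (still -76).

1110110100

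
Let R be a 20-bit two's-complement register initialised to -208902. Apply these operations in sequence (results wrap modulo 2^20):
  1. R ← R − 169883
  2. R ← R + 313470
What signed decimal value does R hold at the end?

-65315

Start: R = -208902 = 11001100111111111010.
R = -208902 − 169883 = -378785 = 10100011100001011111
R = -378785 + 313470 = -65315 = 11110000000011011101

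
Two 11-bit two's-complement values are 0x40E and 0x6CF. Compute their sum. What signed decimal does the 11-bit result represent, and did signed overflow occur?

733; overflow

0x40E = 10000001110 = -1010 (signed)
0x6CF = 11011001111 = -305 (signed)
  10000001110
+ 11011001111
= 01011011101  (discard carry-out 1)
Result 01011011101: MSB = 0 → value 733.
Both addends are negative but the stored result is non-negative: signed overflow. The true value -1010 + (-305) = -1315 lies outside [-1024, 1023].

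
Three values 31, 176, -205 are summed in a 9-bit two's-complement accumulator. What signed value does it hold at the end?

2

31 + 176 = 207 (011001111)
207 + (-205) = 2 (000000010)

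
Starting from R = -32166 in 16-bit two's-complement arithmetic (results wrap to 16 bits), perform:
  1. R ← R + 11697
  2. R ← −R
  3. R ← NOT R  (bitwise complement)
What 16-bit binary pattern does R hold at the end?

Start: R = -32166 = 1000001001011010.
R = -32166 + 11697 = -20469 = 1011000000001011
R = −(-20469) = 20469 = 0100111111110101
R = NOT 0100111111110101 = 1011000000001010 = -20470

1011000000001010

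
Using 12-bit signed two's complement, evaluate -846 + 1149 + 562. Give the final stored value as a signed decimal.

865

-846 + 1149 = 303 (000100101111)
303 + 562 = 865 (001101100001)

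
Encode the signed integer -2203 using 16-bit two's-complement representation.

|-2203| = 2203 = 0000100010011011 in 16 bits.
Invert the bits: 1111011101100100. Add 1: 1111011101100101.
Check: 1111011101100101 reads as 63333 − 65536 = -2203.

1111011101100101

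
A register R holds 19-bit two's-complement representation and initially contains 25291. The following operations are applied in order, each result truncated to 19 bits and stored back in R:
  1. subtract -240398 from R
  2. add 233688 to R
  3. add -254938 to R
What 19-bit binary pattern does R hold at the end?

0111011101011010111

Start: R = 25291 = 0000110001011001011.
R = 25291 − (-240398) = 265689; wraps to -258599 = 1000000110111011001
R = -258599 + 233688 = -24911 = 1111001111010110001
R = -24911 + (-254938) = -279849; wraps to 244439 = 0111011101011010111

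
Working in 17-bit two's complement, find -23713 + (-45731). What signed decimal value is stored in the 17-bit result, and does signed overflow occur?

-23713 → 11010001101011111
-45731 → 10100110101011101
  11010001101011111
+ 10100110101011101
= 01111000010111100  (discard carry-out 1)
Result 01111000010111100: MSB = 0 → value 61628.
Both addends are negative but the stored result is non-negative: signed overflow. The true value -23713 + (-45731) = -69444 lies outside [-65536, 65535].

61628; overflow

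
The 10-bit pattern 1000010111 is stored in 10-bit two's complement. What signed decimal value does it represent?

-489

MSB is 1, so the value is negative.
Invert: 0111101000. Add 1: 0111101001 = 489. So the value is −489.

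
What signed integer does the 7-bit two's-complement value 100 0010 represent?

-62

MSB is 1, so the value is negative.
Unsigned reading: 66. Subtract 2^7 = 128: 66 − 128 = -62.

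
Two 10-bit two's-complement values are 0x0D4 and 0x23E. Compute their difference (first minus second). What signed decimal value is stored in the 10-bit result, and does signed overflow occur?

0x0D4 = 0011010100 = 212 (signed)
0x23E = 1000111110 = -450 (signed)
Subtract via negate-and-add: invert 1000111110 + 1 = 0111000010 (i.e. 450).
  0011010100
+ 0111000010
= 1010010110
Result 1010010110: MSB = 1 → 662 − 1024 = -362.
Both addends (after negating the subtrahend) are non-negative but the stored result is negative: signed overflow. The true value 212 − (-450) = 662 lies outside [-512, 511].

-362; overflow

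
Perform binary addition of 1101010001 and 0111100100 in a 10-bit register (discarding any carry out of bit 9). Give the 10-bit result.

  1101010001
+ 0111100100
= 0100110101  (discard carry-out 1)

0100110101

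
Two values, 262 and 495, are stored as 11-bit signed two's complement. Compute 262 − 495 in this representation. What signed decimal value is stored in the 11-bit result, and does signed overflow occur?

-233; no overflow

262 → 00100000110
495 → 00111101111
Subtract via negate-and-add: invert 00111101111 + 1 = 11000010001 (i.e. -495).
  00100000110
+ 11000010001
= 11100010111
Result 11100010111: MSB = 1 → 1815 − 2048 = -233.
Addends (after negating the subtrahend) have opposite signs, so signed overflow cannot occur.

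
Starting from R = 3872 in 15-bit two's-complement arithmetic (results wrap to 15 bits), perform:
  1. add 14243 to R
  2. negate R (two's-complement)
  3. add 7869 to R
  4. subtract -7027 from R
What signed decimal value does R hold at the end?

Start: R = 3872 = 000111100100000.
R = 3872 + 14243 = 18115; wraps to -14653 = 100011011000011
R = −(-14653) = 14653 = 011100100111101
R = 14653 + 7869 = 22522; wraps to -10246 = 101011111111010
R = -10246 − (-7027) = -3219 = 111001101101101

-3219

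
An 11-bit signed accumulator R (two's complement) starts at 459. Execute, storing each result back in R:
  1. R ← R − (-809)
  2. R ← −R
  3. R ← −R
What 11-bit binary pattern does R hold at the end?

10011110100

Start: R = 459 = 00111001011.
R = 459 − (-809) = 1268; wraps to -780 = 10011110100
R = −(-780) = 780 = 01100001100
R = −(780) = -780 = 10011110100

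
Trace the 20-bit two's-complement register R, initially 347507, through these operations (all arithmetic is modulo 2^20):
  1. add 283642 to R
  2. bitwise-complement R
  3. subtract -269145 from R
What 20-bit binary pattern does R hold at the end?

Start: R = 347507 = 01010100110101110011.
R = 347507 + 283642 = 631149; wraps to -417427 = 10011010000101101101
R = NOT 10011010000101101101 = 01100101111010010010 = 417426
R = 417426 − (-269145) = 686571; wraps to -362005 = 10100111100111101011

10100111100111101011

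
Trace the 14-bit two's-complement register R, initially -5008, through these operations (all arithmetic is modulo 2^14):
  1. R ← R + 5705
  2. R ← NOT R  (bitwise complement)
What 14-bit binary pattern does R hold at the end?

Start: R = -5008 = 10110001110000.
R = -5008 + 5705 = 697 = 00001010111001
R = NOT 00001010111001 = 11110101000110 = -698

11110101000110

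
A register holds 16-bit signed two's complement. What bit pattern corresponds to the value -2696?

1111010101111000

|-2696| = 2696 = 0000101010001000 in 16 bits.
Invert the bits: 1111010101110111. Add 1: 1111010101111000.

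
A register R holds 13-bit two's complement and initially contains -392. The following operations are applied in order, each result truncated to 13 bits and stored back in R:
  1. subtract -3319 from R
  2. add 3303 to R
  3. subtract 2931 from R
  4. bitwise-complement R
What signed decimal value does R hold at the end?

Start: R = -392 = 1111001111000.
R = -392 − (-3319) = 2927 = 0101101101111
R = 2927 + 3303 = 6230; wraps to -1962 = 1100001010110
R = -1962 − 2931 = -4893; wraps to 3299 = 0110011100011
R = NOT 0110011100011 = 1001100011100 = -3300

-3300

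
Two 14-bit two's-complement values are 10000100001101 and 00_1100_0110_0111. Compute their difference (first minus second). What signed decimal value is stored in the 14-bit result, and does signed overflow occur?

10000100001101 = -7923 (signed)
00_1100_0110_0111 → 00110001100111 = 3175 (signed)
Subtract via negate-and-add: invert 00110001100111 + 1 = 11001110011001 (i.e. -3175).
  10000100001101
+ 11001110011001
= 01010010100110  (discard carry-out 1)
Result 01010010100110: MSB = 0 → value 5286.
Both addends (after negating the subtrahend) are negative but the stored result is non-negative: signed overflow. The true value -7923 − 3175 = -11098 lies outside [-8192, 8191].

5286; overflow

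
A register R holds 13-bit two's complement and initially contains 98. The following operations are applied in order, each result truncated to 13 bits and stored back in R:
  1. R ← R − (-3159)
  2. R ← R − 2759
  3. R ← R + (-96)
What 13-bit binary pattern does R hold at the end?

Start: R = 98 = 0000001100010.
R = 98 − (-3159) = 3257 = 0110010111001
R = 3257 − 2759 = 498 = 0000111110010
R = 498 + (-96) = 402 = 0000110010010

0000110010010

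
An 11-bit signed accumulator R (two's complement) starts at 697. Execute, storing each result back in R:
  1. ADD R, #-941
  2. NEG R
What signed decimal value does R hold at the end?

Start: R = 697 = 01010111001.
R = 697 + (-941) = -244 = 11100001100
R = −(-244) = 244 = 00011110100

244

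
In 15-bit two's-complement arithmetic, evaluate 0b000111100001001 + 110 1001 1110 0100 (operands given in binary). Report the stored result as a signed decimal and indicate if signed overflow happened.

-1811; no overflow

0b000111100001001 → 000111100001001 = 3849 (signed)
110 1001 1110 0100 → 110100111100100 = -5660 (signed)
  000111100001001
+ 110100111100100
= 111100011101101
Result 111100011101101: MSB = 1 → 30957 − 32768 = -1811.
Addends have opposite signs, so signed overflow cannot occur.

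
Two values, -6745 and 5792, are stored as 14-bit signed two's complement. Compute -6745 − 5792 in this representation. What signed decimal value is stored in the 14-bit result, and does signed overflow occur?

3847; overflow

-6745 → 10010110100111
5792 → 01011010100000
Subtract via negate-and-add: invert 01011010100000 + 1 = 10100101100000 (i.e. -5792).
  10010110100111
+ 10100101100000
= 00111100000111  (discard carry-out 1)
Result 00111100000111: MSB = 0 → value 3847.
Both addends (after negating the subtrahend) are negative but the stored result is non-negative: signed overflow. The true value -6745 − 5792 = -12537 lies outside [-8192, 8191].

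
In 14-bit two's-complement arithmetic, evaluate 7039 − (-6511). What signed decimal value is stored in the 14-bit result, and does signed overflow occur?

7039 → 01101101111111
-6511 → 10011010010001
Subtract via negate-and-add: invert 10011010010001 + 1 = 01100101101111 (i.e. 6511).
  01101101111111
+ 01100101101111
= 11010011101110
Result 11010011101110: MSB = 1 → 13550 − 16384 = -2834.
Both addends (after negating the subtrahend) are non-negative but the stored result is negative: signed overflow. The true value 7039 − (-6511) = 13550 lies outside [-8192, 8191].

-2834; overflow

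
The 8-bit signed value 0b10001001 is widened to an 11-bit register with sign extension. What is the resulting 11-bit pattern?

11110001001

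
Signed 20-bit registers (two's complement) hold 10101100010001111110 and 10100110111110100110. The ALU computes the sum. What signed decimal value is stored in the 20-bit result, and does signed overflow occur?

341028; overflow

10101100010001111110 = -342914 (signed)
10100110111110100110 = -364634 (signed)
  10101100010001111110
+ 10100110111110100110
= 01010011010000100100  (discard carry-out 1)
Result 01010011010000100100: MSB = 0 → value 341028.
Both addends are negative but the stored result is non-negative: signed overflow. The true value -342914 + (-364634) = -707548 lies outside [-524288, 524287].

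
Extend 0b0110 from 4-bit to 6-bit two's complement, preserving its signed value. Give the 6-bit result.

000110

MSB of 0110 is 0; replicate it into the new high bits.
00|0110 → 000110 (still 6).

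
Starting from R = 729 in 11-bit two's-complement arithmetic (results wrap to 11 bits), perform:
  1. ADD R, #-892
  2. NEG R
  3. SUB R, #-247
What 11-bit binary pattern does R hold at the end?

00110011010

Start: R = 729 = 01011011001.
R = 729 + (-892) = -163 = 11101011101
R = −(-163) = 163 = 00010100011
R = 163 − (-247) = 410 = 00110011010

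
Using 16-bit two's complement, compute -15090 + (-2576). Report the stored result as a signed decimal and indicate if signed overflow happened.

-17666; no overflow

-15090 → 1100010100001110
-2576 → 1111010111110000
  1100010100001110
+ 1111010111110000
= 1011101011111110  (discard carry-out 1)
Result 1011101011111110: MSB = 1 → 47870 − 65536 = -17666.
Both addends are negative and so is the stored result: no signed overflow.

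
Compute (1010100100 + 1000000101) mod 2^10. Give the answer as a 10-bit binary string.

0010101001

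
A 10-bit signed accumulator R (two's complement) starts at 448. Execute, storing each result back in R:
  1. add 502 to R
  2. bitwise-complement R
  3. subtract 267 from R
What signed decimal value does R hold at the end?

-194

Start: R = 448 = 0111000000.
R = 448 + 502 = 950; wraps to -74 = 1110110110
R = NOT 1110110110 = 0001001001 = 73
R = 73 − 267 = -194 = 1100111110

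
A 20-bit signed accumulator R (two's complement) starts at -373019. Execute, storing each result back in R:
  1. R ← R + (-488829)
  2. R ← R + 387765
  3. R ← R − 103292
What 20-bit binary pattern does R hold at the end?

Start: R = -373019 = 10100100111011100101.
R = -373019 + (-488829) = -861848; wraps to 186728 = 00101101100101101000
R = 186728 + 387765 = 574493; wraps to -474083 = 10001100010000011101
R = -474083 − 103292 = -577375; wraps to 471201 = 01110011000010100001

01110011000010100001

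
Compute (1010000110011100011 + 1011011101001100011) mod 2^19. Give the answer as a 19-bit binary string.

0101100011101000110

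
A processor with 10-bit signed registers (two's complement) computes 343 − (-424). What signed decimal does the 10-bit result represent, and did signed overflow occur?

343 → 0101010111
-424 → 1001011000
Subtract via negate-and-add: invert 1001011000 + 1 = 0110101000 (i.e. 424).
  0101010111
+ 0110101000
= 1011111111
Result 1011111111: MSB = 1 → 767 − 1024 = -257.
Both addends (after negating the subtrahend) are non-negative but the stored result is negative: signed overflow. The true value 343 − (-424) = 767 lies outside [-512, 511].

-257; overflow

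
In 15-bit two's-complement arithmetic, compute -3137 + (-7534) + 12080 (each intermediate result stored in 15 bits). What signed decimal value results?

-3137 + (-7534) = -10671 (101011001010001)
-10671 + 12080 = 1409 (000010110000001)

1409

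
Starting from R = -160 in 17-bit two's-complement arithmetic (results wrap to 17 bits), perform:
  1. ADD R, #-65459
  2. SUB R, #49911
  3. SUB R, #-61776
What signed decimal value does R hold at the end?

Start: R = -160 = 11111111101100000.
R = -160 + (-65459) = -65619; wraps to 65453 = 01111111110101101
R = 65453 − 49911 = 15542 = 00011110010110110
R = 15542 − (-61776) = 77318; wraps to -53754 = 10010111000000110

-53754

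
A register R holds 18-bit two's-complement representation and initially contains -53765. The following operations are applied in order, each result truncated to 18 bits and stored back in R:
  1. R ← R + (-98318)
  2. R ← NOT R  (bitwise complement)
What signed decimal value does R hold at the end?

Start: R = -53765 = 110010110111111011.
R = -53765 + (-98318) = -152083; wraps to 110061 = 011010110111101101
R = NOT 011010110111101101 = 100101001000010010 = -110062

-110062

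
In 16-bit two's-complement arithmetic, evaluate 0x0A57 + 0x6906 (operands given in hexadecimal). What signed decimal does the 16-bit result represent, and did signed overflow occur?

29533; no overflow

0x0A57 = 0000101001010111 = 2647 (signed)
0x6906 = 0110100100000110 = 26886 (signed)
  0000101001010111
+ 0110100100000110
= 0111001101011101
Result 0111001101011101: MSB = 0 → value 29533.
Both addends are non-negative and so is the stored result: no signed overflow.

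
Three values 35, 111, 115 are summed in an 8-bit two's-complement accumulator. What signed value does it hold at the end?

35 + 111 = 146 → wraps to -110 (10010010)
-110 + 115 = 5 (00000101)

5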